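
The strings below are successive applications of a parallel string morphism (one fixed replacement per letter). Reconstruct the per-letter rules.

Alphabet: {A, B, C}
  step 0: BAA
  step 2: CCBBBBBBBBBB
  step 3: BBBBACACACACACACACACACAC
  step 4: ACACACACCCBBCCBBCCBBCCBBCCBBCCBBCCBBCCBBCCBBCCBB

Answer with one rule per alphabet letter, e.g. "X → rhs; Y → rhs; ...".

  step 3 ⇒ step 4: BBBBACACACACACACACACACAC ⇒ AC·AC·AC·AC·CC·BB·CC·BB·CC·BB·CC·BB·CC·BB·CC·BB·CC·BB·CC·BB·CC·BB·CC·BB
    A ↦ CC
    B ↦ AC
    C ↦ BB

A->CC, B->AC, C->BB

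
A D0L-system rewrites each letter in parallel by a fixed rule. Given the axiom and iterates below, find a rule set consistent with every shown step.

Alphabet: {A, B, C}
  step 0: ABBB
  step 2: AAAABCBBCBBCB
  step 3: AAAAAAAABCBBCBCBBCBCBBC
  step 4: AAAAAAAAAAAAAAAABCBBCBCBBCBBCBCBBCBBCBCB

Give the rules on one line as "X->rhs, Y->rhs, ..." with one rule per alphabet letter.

A->AA, B->BC, C->B

  step 3 ⇒ step 4: AAAAAAAABCBBCBCBBCBCBBC ⇒ AA·AA·AA·AA·AA·AA·AA·AA·BC·B·BC·BC·B·BC·B·BC·BC·B·BC·B·BC·BC·B
    A ↦ AA
    B ↦ BC
    C ↦ B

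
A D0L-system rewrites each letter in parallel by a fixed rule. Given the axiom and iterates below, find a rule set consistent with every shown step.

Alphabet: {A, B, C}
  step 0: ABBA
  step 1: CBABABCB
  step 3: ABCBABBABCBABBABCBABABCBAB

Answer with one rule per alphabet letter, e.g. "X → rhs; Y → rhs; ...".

  step 0 ⇒ step 1: ABBA ⇒ CB·AB·AB·CB
    A ↦ CB
    B ↦ AB
    C ↦ B  (constrained at step 1)

A->CB, B->AB, C->B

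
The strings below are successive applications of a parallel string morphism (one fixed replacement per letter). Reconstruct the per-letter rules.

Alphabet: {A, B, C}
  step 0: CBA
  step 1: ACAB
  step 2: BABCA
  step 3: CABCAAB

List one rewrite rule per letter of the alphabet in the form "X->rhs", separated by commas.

  step 2 ⇒ step 3: BABCA ⇒ CA·B·CA·A·B
    A ↦ B
    B ↦ CA
    C ↦ A

A->B, B->CA, C->A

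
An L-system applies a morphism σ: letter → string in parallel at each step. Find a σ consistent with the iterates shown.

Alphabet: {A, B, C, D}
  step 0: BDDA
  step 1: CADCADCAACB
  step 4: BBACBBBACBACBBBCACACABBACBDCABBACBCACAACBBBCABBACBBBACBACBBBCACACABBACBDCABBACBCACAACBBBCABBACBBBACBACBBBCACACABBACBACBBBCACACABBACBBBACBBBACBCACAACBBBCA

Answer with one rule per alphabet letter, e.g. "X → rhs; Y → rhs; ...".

A->ACB, B->CA, C->BB, D->DCA

  step 0 ⇒ step 1: BDDA ⇒ CA·DCA·DCA·ACB
    A ↦ ACB
    B ↦ CA
    D ↦ DCA
    C ↦ BB  (constrained at step 1)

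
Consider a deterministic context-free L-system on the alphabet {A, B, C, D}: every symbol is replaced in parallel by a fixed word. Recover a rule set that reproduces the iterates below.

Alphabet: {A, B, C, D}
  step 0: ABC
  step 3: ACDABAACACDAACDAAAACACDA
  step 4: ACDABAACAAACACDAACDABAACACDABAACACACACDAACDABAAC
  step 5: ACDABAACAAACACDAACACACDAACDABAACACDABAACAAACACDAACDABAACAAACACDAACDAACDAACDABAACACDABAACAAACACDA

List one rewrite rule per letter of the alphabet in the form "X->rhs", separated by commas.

  step 4 ⇒ step 5: ACDABAACAAACACDAACDABAACACDABAACACACACDAACDABAAC ⇒ AC·DA·BA·AC·AA·AC·AC·DA·AC·AC·AC·DA·AC·DA·BA·AC·AC·DA·BA·AC·AA·AC·AC·DA·AC·DA·BA·AC·AA·AC·AC·DA·AC·DA·AC·DA·AC·DA·BA·AC·AC·DA·BA·AC·AA·AC·AC·DA
    A ↦ AC
    B ↦ AA
    C ↦ DA
    D ↦ BA

A->AC, B->AA, C->DA, D->BA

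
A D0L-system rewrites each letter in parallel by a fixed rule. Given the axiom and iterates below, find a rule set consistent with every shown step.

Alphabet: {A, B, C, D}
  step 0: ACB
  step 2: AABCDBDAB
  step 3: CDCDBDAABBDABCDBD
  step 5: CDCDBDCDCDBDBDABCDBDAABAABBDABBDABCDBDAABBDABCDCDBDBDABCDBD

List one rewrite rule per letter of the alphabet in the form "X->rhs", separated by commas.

  step 2 ⇒ step 3: AABCDBDAB ⇒ CD·CD·BD·A·AB·BD·AB·CD·BD
    A ↦ CD
    B ↦ BD
    C ↦ A
    D ↦ AB

A->CD, B->BD, C->A, D->AB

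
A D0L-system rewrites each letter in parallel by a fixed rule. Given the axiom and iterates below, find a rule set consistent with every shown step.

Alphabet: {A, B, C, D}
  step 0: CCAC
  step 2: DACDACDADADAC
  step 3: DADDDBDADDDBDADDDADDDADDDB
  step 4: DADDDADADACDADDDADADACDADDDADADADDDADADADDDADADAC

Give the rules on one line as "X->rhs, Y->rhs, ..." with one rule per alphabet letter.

  step 3 ⇒ step 4: DADDDBDADDDBDADDDADDDADDDB ⇒ DA·DD·DA·DA·DA·C·DA·DD·DA·DA·DA·C·DA·DD·DA·DA·DA·DD·DA·DA·DA·DD·DA·DA·DA·C
    A ↦ DD
    B ↦ C
    D ↦ DA
  step 2 ⇒ step 3: DACDACDADADAC ⇒ DA·DD·DB·DA·DD·DB·DA·DD·DA·DD·DA·DD·DB
    C ↦ DB

A->DD, B->C, C->DB, D->DA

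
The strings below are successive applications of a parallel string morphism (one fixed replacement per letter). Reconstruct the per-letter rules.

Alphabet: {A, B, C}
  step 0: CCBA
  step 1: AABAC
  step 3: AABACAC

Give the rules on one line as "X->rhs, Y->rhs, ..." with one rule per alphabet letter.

  step 0 ⇒ step 1: CCBA ⇒ A·A·BA·C
    A ↦ C
    B ↦ BA
    C ↦ A

A->C, B->BA, C->A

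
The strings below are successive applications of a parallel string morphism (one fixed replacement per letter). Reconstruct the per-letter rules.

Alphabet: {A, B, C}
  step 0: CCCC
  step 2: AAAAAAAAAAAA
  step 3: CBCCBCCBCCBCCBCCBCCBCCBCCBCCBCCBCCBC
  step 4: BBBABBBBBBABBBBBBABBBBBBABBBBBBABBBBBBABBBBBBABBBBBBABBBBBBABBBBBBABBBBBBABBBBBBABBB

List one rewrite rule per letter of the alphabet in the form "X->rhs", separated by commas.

  step 3 ⇒ step 4: CBCCBCCBCCBCCBCCBCCBCCBCCBCCBCCBCCBC ⇒ BBB·A·BBB·BBB·A·BBB·BBB·A·BBB·BBB·A·BBB·BBB·A·BBB·BBB·A·BBB·BBB·A·BBB·BBB·A·BBB·BBB·A·BBB·BBB·A·BBB·BBB·A·BBB·BBB·A·BBB
    B ↦ A
    C ↦ BBB
  step 2 ⇒ step 3: AAAAAAAAAAAA ⇒ CBC·CBC·CBC·CBC·CBC·CBC·CBC·CBC·CBC·CBC·CBC·CBC
    A ↦ CBC

A->CBC, B->A, C->BBB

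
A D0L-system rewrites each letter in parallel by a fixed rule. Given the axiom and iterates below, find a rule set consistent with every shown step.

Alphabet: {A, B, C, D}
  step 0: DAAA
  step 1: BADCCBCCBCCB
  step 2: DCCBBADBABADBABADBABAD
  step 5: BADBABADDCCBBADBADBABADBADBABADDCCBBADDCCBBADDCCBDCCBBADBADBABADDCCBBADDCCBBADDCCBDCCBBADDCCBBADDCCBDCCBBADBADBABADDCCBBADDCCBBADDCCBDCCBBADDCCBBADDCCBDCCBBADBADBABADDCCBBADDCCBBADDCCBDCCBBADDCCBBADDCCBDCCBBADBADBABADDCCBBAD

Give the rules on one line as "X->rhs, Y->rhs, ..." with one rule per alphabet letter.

  step 1 ⇒ step 2: BADCCBCCBCCB ⇒ D·CCB·BAD·BA·BA·D·BA·BA·D·BA·BA·D
    A ↦ CCB
    B ↦ D
    C ↦ BA
    D ↦ BAD

A->CCB, B->D, C->BA, D->BAD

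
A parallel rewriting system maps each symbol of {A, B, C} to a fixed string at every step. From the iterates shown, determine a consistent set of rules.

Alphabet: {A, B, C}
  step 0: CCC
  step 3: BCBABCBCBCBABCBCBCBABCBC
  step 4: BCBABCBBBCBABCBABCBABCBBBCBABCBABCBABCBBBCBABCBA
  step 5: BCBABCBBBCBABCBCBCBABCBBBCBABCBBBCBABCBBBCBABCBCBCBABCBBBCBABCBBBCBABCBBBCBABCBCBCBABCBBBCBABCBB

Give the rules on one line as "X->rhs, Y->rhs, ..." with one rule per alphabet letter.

  step 4 ⇒ step 5: BCBABCBBBCBABCBABCBABCBBBCBABCBABCBABCBBBCBABCBA ⇒ BC·BA·BC·BB·BC·BA·BC·BC·BC·BA·BC·BB·BC·BA·BC·BB·BC·BA·BC·BB·BC·BA·BC·BC·BC·BA·BC·BB·BC·BA·BC·BB·BC·BA·BC·BB·BC·BA·BC·BC·BC·BA·BC·BB·BC·BA·BC·BB
    A ↦ BB
    B ↦ BC
    C ↦ BA

A->BB, B->BC, C->BA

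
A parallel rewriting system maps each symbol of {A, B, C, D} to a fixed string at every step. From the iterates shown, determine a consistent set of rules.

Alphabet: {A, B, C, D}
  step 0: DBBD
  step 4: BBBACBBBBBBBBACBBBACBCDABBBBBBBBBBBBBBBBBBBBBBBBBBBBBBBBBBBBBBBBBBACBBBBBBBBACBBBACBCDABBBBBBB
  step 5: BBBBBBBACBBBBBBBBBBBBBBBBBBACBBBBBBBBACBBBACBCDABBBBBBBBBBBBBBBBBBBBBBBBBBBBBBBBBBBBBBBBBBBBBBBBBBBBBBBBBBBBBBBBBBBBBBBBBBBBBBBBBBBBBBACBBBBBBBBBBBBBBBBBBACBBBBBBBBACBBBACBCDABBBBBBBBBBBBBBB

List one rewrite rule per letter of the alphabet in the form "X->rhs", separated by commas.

  step 4 ⇒ step 5: BBBACBBBBBBBBACBBBACBCDABBBBBBBBBBBBBBBBBBBBBBBBBBBBBBBBBBBBBBBBBBACBBBBBBBBACBBBACBCDABBBBBBB ⇒ BB·BB·BB·B·ACB·BB·BB·BB·BB·BB·BB·BB·BB·B·ACB·BB·BB·BB·B·ACB·BB·ACB·CDA·B·BB·BB·BB·BB·BB·BB·BB·BB·BB·BB·BB·BB·BB·BB·BB·BB·BB·BB·BB·BB·BB·BB·BB·BB·BB·BB·BB·BB·BB·BB·BB·BB·BB·BB·BB·BB·BB·BB·BB·BB·BB·BB·B·ACB·BB·BB·BB·BB·BB·BB·BB·BB·B·ACB·BB·BB·BB·B·ACB·BB·ACB·CDA·B·BB·BB·BB·BB·BB·BB·BB
    A ↦ B
    B ↦ BB
    C ↦ ACB
    D ↦ CDA

A->B, B->BB, C->ACB, D->CDA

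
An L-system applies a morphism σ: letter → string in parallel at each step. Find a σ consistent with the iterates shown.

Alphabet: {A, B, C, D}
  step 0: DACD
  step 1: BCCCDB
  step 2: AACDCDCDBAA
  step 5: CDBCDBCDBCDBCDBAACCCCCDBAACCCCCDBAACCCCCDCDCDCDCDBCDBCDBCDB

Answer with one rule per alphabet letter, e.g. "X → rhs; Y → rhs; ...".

A->CC, B->AA, C->CD, D->B

  step 1 ⇒ step 2: BCCCDB ⇒ AA·CD·CD·CD·B·AA
    B ↦ AA
    C ↦ CD
    D ↦ B
  step 0 ⇒ step 1: DACD ⇒ B·CC·CD·B
    A ↦ CC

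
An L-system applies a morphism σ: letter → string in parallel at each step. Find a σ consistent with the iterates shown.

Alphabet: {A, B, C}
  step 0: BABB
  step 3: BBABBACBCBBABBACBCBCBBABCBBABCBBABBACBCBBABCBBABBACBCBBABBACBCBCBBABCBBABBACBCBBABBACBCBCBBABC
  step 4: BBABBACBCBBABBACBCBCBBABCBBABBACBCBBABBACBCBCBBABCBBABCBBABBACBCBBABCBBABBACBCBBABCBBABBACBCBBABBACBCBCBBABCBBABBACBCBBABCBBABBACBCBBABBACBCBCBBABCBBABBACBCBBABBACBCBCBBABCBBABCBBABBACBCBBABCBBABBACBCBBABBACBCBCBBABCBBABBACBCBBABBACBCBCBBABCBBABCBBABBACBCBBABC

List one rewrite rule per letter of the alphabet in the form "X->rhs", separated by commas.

  step 3 ⇒ step 4: BBABBACBCBBABBACBCBCBBABCBBABCBBABBACBCBBABCBBABBACBCBBABBACBCBCBBABCBBABBACBCBBABBACBCBCBBABC ⇒ BBA·BBA·CBC·BBA·BBA·CBC·BC·BBA·BC·BBA·BBA·CBC·BBA·BBA·CBC·BC·BBA·BC·BBA·BC·BBA·BBA·CBC·BBA·BC·BBA·BBA·CBC·BBA·BC·BBA·BBA·CBC·BBA·BBA·CBC·BC·BBA·BC·BBA·BBA·CBC·BBA·BC·BBA·BBA·CBC·BBA·BBA·CBC·BC·BBA·BC·BBA·BBA·CBC·BBA·BBA·CBC·BC·BBA·BC·BBA·BC·BBA·BBA·CBC·BBA·BC·BBA·BBA·CBC·BBA·BBA·CBC·BC·BBA·BC·BBA·BBA·CBC·BBA·BBA·CBC·BC·BBA·BC·BBA·BC·BBA·BBA·CBC·BBA·BC
    A ↦ CBC
    B ↦ BBA
    C ↦ BC

A->CBC, B->BBA, C->BC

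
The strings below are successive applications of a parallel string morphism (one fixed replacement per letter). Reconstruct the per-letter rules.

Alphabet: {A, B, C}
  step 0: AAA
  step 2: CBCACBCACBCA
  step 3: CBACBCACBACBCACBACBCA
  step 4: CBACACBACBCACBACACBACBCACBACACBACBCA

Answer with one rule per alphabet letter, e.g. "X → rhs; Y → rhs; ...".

  step 3 ⇒ step 4: CBACBCACBACBCACBACBCA ⇒ CB·A·CA·CB·A·CB·CA·CB·A·CA·CB·A·CB·CA·CB·A·CA·CB·A·CB·CA
    A ↦ CA
    B ↦ A
    C ↦ CB

A->CA, B->A, C->CB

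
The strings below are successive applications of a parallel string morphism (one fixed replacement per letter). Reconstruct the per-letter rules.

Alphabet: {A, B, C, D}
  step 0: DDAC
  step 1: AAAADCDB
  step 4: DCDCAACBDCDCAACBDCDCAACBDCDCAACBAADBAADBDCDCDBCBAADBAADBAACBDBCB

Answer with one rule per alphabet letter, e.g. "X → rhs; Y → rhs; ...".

  step 0 ⇒ step 1: DDAC ⇒ AA·AA·DC·DB
    A ↦ DC
    C ↦ DB
    D ↦ AA
    B ↦ CB  (constrained at step 1)

A->DC, B->CB, C->DB, D->AA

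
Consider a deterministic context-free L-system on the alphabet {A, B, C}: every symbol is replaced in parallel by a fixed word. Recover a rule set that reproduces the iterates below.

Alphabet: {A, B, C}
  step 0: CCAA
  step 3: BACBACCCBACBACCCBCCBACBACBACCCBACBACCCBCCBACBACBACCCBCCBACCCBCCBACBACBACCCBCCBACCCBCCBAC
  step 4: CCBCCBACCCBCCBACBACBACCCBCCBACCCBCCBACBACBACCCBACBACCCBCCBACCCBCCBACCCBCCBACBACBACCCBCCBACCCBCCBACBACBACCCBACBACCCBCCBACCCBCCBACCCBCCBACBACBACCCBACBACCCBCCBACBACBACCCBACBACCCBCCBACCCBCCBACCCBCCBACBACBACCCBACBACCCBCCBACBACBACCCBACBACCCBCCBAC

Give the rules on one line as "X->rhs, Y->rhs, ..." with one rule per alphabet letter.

  step 3 ⇒ step 4: BACBACCCBACBACCCBCCBACBACBACCCBACBACCCBCCBACBACBACCCBCCBACCCBCCBACBACBACCCBCCBACCCBCCBAC ⇒ CC·BCC·BAC·CC·BCC·BAC·BAC·BAC·CC·BCC·BAC·CC·BCC·BAC·BAC·BAC·CC·BAC·BAC·CC·BCC·BAC·CC·BCC·BAC·CC·BCC·BAC·BAC·BAC·CC·BCC·BAC·CC·BCC·BAC·BAC·BAC·CC·BAC·BAC·CC·BCC·BAC·CC·BCC·BAC·CC·BCC·BAC·BAC·BAC·CC·BAC·BAC·CC·BCC·BAC·BAC·BAC·CC·BAC·BAC·CC·BCC·BAC·CC·BCC·BAC·CC·BCC·BAC·BAC·BAC·CC·BAC·BAC·CC·BCC·BAC·BAC·BAC·CC·BAC·BAC·CC·BCC·BAC
    A ↦ BCC
    B ↦ CC
    C ↦ BAC

A->BCC, B->CC, C->BAC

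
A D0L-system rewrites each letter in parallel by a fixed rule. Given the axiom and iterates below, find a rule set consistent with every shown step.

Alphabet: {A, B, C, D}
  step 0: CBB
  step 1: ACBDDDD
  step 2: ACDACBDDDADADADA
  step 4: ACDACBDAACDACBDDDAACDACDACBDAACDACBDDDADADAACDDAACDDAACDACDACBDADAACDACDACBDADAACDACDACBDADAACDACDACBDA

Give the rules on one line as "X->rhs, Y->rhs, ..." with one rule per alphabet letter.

  step 1 ⇒ step 2: ACBDDDD ⇒ ACD·ACB·DD·DA·DA·DA·DA
    A ↦ ACD
    B ↦ DD
    C ↦ ACB
    D ↦ DA

A->ACD, B->DD, C->ACB, D->DA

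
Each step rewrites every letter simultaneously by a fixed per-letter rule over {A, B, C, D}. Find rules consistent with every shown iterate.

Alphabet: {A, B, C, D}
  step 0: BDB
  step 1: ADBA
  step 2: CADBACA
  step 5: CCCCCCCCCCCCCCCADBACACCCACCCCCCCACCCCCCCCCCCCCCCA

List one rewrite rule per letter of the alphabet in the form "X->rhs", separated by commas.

A->CA, B->A, C->CC, D->DB

  step 1 ⇒ step 2: ADBA ⇒ CA·DB·A·CA
    A ↦ CA
    B ↦ A
    D ↦ DB
    C ↦ CC  (constrained at step 2)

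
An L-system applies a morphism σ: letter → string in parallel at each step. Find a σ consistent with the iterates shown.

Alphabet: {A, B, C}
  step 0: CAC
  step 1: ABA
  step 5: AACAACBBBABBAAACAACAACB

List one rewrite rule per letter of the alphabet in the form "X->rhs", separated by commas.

  step 0 ⇒ step 1: CAC ⇒ A·B·A
    A ↦ B
    C ↦ A
    B ↦ AAC  (constrained at step 1)

A->B, B->AAC, C->A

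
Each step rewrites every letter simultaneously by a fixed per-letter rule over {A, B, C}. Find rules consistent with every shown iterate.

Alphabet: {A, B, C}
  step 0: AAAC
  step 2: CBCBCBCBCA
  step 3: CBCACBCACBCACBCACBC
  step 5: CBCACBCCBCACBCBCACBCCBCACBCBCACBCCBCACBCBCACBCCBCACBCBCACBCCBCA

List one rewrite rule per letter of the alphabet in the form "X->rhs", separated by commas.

A->C, B->CA, C->CB

  step 2 ⇒ step 3: CBCBCBCBCA ⇒ CB·CA·CB·CA·CB·CA·CB·CA·CB·C
    A ↦ C
    B ↦ CA
    C ↦ CB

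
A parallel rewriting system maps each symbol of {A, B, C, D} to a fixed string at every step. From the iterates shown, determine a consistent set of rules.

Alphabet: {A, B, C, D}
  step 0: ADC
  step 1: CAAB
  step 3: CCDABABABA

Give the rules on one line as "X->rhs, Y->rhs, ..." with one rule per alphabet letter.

A->C, B->CD, C->AB, D->A

  step 0 ⇒ step 1: ADC ⇒ C·A·AB
    A ↦ C
    C ↦ AB
    D ↦ A
    B ↦ CD  (constrained at step 1)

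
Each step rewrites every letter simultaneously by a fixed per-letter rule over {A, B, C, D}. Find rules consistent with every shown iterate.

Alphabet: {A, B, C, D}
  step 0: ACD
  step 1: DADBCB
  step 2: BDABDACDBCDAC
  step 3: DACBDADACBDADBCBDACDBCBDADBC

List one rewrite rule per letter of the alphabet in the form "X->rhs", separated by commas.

  step 2 ⇒ step 3: BDABDACDBCDAC ⇒ DAC·B·DA·DAC·B·DA·DBC·B·DAC·DBC·B·DA·DBC
    A ↦ DA
    B ↦ DAC
    C ↦ DBC
    D ↦ B

A->DA, B->DAC, C->DBC, D->B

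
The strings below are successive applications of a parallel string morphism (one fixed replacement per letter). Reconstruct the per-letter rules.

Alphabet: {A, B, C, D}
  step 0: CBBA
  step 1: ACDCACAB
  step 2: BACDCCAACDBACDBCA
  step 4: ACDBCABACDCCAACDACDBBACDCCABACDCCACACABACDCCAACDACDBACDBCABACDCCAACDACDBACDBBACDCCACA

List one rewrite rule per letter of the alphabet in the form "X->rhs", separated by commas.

  step 1 ⇒ step 2: ACDCACAB ⇒ B·ACD·CCA·ACD·B·ACD·B·CA
    A ↦ B
    B ↦ CA
    C ↦ ACD
    D ↦ CCA

A->B, B->CA, C->ACD, D->CCA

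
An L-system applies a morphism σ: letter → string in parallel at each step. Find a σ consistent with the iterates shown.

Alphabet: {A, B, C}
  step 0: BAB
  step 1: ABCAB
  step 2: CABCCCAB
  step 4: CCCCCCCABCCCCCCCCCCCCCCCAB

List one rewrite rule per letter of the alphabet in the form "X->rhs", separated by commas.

  step 1 ⇒ step 2: ABCAB ⇒ C·AB·CC·C·AB
    A ↦ C
    B ↦ AB
    C ↦ CC

A->C, B->AB, C->CC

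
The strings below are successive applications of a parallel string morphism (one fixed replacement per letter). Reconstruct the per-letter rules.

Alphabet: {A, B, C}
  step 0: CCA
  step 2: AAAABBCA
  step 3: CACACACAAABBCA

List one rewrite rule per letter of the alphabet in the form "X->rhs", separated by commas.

A->CA, B->A, C->BB

  step 2 ⇒ step 3: AAAABBCA ⇒ CA·CA·CA·CA·A·A·BB·CA
    A ↦ CA
    B ↦ A
    C ↦ BB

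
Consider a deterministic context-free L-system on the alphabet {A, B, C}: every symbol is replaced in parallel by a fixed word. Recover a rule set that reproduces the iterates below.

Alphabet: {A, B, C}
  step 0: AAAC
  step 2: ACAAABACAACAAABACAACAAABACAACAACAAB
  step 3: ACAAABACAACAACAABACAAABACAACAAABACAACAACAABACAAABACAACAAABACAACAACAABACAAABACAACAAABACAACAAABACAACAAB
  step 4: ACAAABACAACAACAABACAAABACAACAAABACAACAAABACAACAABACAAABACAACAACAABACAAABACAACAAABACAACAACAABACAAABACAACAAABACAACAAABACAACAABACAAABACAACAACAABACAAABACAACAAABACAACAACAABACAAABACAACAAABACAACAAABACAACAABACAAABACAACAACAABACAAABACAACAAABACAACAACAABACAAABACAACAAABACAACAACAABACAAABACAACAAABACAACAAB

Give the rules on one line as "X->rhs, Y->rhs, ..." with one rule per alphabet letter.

A->ACA, B->AB, C->AAB

  step 3 ⇒ step 4: ACAAABACAACAACAABACAAABACAACAAABACAACAACAABACAAABACAACAAABACAACAACAABACAAABACAACAAABACAACAAABACAACAAB ⇒ ACA·AAB·ACA·ACA·ACA·AB·ACA·AAB·ACA·ACA·AAB·ACA·ACA·AAB·ACA·ACA·AB·ACA·AAB·ACA·ACA·ACA·AB·ACA·AAB·ACA·ACA·AAB·ACA·ACA·ACA·AB·ACA·AAB·ACA·ACA·AAB·ACA·ACA·AAB·ACA·ACA·AB·ACA·AAB·ACA·ACA·ACA·AB·ACA·AAB·ACA·ACA·AAB·ACA·ACA·ACA·AB·ACA·AAB·ACA·ACA·AAB·ACA·ACA·AAB·ACA·ACA·AB·ACA·AAB·ACA·ACA·ACA·AB·ACA·AAB·ACA·ACA·AAB·ACA·ACA·ACA·AB·ACA·AAB·ACA·ACA·AAB·ACA·ACA·ACA·AB·ACA·AAB·ACA·ACA·AAB·ACA·ACA·AB
    A ↦ ACA
    B ↦ AB
    C ↦ AAB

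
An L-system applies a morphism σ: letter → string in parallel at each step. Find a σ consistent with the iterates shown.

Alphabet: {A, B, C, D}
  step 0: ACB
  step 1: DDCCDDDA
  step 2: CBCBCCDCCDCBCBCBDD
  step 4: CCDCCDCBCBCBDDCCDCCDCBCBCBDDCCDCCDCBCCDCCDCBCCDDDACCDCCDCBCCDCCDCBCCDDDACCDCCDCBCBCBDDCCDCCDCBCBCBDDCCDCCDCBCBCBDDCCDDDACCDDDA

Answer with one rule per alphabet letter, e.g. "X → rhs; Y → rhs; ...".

  step 1 ⇒ step 2: DDCCDDDA ⇒ CB·CB·CCD·CCD·CB·CB·CB·DD
    A ↦ DD
    C ↦ CCD
    D ↦ CB
  step 0 ⇒ step 1: ACB ⇒ DD·CCD·DDA
    B ↦ DDA

A->DD, B->DDA, C->CCD, D->CB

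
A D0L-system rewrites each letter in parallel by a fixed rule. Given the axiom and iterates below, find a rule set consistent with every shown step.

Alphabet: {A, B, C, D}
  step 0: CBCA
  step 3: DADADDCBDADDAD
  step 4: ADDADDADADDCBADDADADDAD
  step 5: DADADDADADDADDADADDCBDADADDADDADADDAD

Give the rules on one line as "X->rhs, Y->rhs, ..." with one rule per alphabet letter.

A->D, B->CB, C->D, D->AD

  step 4 ⇒ step 5: ADDADDADADDCBADDADADDAD ⇒ D·AD·AD·D·AD·AD·D·AD·D·AD·AD·D·CB·D·AD·AD·D·AD·D·AD·AD·D·AD
    A ↦ D
    B ↦ CB
    C ↦ D
    D ↦ AD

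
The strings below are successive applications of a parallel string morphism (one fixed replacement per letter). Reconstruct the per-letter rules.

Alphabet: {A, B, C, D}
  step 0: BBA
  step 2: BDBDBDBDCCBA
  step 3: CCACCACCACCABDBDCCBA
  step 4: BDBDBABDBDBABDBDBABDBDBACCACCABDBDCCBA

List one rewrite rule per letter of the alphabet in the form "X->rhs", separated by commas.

A->BA, B->CC, C->BD, D->A

  step 3 ⇒ step 4: CCACCACCACCABDBDCCBA ⇒ BD·BD·BA·BD·BD·BA·BD·BD·BA·BD·BD·BA·CC·A·CC·A·BD·BD·CC·BA
    A ↦ BA
    B ↦ CC
    C ↦ BD
    D ↦ A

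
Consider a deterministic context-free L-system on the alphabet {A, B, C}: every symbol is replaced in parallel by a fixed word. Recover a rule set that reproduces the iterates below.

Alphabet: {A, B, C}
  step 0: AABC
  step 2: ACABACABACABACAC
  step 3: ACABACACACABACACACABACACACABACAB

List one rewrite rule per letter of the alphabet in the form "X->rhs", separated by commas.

  step 2 ⇒ step 3: ACABACABACABACAC ⇒ AC·AB·AC·AC·AC·AB·AC·AC·AC·AB·AC·AC·AC·AB·AC·AB
    A ↦ AC
    B ↦ AC
    C ↦ AB

A->AC, B->AC, C->AB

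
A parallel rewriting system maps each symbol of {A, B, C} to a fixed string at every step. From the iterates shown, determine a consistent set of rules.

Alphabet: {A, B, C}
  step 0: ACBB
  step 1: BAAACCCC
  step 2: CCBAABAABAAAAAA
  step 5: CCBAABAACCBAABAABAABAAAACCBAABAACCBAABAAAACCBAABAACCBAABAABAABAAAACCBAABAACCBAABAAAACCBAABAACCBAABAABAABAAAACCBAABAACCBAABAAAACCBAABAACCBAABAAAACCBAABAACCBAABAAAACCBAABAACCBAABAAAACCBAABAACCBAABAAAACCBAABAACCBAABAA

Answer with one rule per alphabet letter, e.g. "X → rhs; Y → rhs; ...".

A->BAA, B->CC, C->A

  step 1 ⇒ step 2: BAAACCCC ⇒ CC·BAA·BAA·BAA·A·A·A·A
    A ↦ BAA
    B ↦ CC
    C ↦ A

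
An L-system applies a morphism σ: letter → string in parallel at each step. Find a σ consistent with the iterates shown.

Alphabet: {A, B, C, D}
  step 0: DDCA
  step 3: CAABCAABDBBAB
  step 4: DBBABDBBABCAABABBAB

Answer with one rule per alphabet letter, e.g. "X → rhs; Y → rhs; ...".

  step 3 ⇒ step 4: CAABCAABDBBAB ⇒ D·B·B·AB·D·B·B·AB·CA·AB·AB·B·AB
    A ↦ B
    B ↦ AB
    C ↦ D
    D ↦ CA

A->B, B->AB, C->D, D->CA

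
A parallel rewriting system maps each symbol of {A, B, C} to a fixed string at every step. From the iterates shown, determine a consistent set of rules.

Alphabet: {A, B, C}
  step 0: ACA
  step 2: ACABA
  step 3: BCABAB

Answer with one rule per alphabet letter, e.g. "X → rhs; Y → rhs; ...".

  step 2 ⇒ step 3: ACABA ⇒ B·CA·B·A·B
    A ↦ B
    B ↦ A
    C ↦ CA

A->B, B->A, C->CA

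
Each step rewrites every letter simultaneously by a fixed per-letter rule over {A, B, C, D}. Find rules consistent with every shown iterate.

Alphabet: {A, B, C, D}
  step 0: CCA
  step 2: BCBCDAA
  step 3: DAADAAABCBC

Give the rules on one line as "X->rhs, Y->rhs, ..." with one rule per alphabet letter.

A->BC, B->DA, C->A, D->A

  step 2 ⇒ step 3: BCBCDAA ⇒ DA·A·DA·A·A·BC·BC
    A ↦ BC
    B ↦ DA
    C ↦ A
    D ↦ A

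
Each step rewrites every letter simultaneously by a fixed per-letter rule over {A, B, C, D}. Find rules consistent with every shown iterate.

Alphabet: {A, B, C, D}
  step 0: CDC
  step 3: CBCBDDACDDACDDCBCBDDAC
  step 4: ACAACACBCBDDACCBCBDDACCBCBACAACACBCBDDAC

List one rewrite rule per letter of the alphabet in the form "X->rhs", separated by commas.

  step 3 ⇒ step 4: CBCBDDACDDACDDCBCBDDAC ⇒ AC·A·AC·A·CB·CB·DD·AC·CB·CB·DD·AC·CB·CB·AC·A·AC·A·CB·CB·DD·AC
    A ↦ DD
    B ↦ A
    C ↦ AC
    D ↦ CB

A->DD, B->A, C->AC, D->CB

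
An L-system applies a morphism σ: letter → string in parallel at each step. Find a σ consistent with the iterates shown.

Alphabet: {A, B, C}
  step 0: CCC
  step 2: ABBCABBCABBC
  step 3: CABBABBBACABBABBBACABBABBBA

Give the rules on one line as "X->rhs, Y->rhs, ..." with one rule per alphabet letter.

  step 2 ⇒ step 3: ABBCABBCABBC ⇒ C·ABB·ABB·BA·C·ABB·ABB·BA·C·ABB·ABB·BA
    A ↦ C
    B ↦ ABB
    C ↦ BA

A->C, B->ABB, C->BA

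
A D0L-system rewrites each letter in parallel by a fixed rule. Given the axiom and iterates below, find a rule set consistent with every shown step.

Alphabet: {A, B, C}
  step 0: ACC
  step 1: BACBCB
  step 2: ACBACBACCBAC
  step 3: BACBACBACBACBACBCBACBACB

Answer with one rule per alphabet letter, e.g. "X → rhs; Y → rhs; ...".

  step 2 ⇒ step 3: ACBACBACCBAC ⇒ BA·CB·AC·BA·CB·AC·BA·CB·CB·AC·BA·CB
    A ↦ BA
    B ↦ AC
    C ↦ CB

A->BA, B->AC, C->CB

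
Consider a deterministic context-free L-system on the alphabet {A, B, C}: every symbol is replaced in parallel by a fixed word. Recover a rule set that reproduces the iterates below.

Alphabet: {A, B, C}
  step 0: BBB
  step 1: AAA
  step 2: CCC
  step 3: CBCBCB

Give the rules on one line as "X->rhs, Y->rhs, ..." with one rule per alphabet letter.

  step 2 ⇒ step 3: CCC ⇒ CB·CB·CB
    C ↦ CB
  step 1 ⇒ step 2: AAA ⇒ C·C·C
    A ↦ C
  step 0 ⇒ step 1: BBB ⇒ A·A·A
    B ↦ A

A->C, B->A, C->CB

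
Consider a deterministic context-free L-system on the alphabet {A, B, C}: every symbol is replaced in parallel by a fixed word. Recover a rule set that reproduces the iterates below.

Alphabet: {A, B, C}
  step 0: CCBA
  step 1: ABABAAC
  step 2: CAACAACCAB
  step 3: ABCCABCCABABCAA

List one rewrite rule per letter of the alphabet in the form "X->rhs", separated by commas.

A->C, B->AA, C->AB

  step 2 ⇒ step 3: CAACAACCAB ⇒ AB·C·C·AB·C·C·AB·AB·C·AA
    A ↦ C
    B ↦ AA
    C ↦ AB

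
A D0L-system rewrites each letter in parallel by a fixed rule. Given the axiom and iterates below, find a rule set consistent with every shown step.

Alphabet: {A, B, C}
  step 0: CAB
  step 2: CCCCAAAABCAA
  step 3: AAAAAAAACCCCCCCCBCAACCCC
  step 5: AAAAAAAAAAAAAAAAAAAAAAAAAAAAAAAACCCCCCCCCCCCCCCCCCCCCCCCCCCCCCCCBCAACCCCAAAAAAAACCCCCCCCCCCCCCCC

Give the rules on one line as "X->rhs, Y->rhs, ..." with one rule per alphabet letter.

  step 2 ⇒ step 3: CCCCAAAABCAA ⇒ AA·AA·AA·AA·CC·CC·CC·CC·BC·AA·CC·CC
    A ↦ CC
    B ↦ BC
    C ↦ AA

A->CC, B->BC, C->AA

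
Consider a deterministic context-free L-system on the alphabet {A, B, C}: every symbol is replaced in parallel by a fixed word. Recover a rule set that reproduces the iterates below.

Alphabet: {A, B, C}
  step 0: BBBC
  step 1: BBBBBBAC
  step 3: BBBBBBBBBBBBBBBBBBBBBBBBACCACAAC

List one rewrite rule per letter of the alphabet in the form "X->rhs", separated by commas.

  step 0 ⇒ step 1: BBBC ⇒ BB·BB·BB·AC
    B ↦ BB
    C ↦ AC
    A ↦ CA  (constrained at step 1)

A->CA, B->BB, C->AC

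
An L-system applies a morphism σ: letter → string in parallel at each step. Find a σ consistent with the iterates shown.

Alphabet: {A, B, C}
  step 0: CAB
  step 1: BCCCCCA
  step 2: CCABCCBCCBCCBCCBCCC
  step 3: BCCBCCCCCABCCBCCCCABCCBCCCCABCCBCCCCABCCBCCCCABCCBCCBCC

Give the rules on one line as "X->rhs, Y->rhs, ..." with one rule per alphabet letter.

A->C, B->CCA, C->BCC

  step 2 ⇒ step 3: CCABCCBCCBCCBCCBCCC ⇒ BCC·BCC·C·CCA·BCC·BCC·CCA·BCC·BCC·CCA·BCC·BCC·CCA·BCC·BCC·CCA·BCC·BCC·BCC
    A ↦ C
    B ↦ CCA
    C ↦ BCC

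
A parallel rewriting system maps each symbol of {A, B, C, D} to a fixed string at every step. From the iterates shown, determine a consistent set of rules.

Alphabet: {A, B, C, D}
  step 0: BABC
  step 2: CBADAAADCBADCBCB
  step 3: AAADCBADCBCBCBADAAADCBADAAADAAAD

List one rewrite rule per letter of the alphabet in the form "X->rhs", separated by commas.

  step 2 ⇒ step 3: CBADAAADCBADCBCB ⇒ AA·AD·CB·AD·CB·CB·CB·AD·AA·AD·CB·AD·AA·AD·AA·AD
    A ↦ CB
    B ↦ AD
    C ↦ AA
    D ↦ AD

A->CB, B->AD, C->AA, D->AD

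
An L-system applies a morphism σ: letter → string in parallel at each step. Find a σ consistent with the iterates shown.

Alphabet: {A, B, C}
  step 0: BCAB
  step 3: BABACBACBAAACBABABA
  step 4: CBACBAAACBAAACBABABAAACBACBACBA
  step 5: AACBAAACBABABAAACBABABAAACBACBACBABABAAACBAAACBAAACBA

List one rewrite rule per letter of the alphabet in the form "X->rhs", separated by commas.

A->BA, B->C, C->AA

  step 4 ⇒ step 5: CBACBAAACBAAACBABABAAACBACBACBA ⇒ AA·C·BA·AA·C·BA·BA·BA·AA·C·BA·BA·BA·AA·C·BA·C·BA·C·BA·BA·BA·AA·C·BA·AA·C·BA·AA·C·BA
    A ↦ BA
    B ↦ C
    C ↦ AA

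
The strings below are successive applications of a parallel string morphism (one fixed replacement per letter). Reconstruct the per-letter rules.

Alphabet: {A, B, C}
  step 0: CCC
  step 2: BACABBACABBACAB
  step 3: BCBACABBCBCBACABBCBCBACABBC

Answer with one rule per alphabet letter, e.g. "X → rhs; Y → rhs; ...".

A->B, B->BC, C->ACA

  step 2 ⇒ step 3: BACABBACABBACAB ⇒ BC·B·ACA·B·BC·BC·B·ACA·B·BC·BC·B·ACA·B·BC
    A ↦ B
    B ↦ BC
    C ↦ ACA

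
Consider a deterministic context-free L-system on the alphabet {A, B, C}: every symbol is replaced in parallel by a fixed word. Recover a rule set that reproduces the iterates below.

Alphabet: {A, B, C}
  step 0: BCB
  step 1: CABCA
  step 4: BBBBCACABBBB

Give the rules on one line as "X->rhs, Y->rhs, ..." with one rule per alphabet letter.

  step 0 ⇒ step 1: BCB ⇒ CA·B·CA
    B ↦ CA
    C ↦ B
    A ↦ B  (constrained at step 1)

A->B, B->CA, C->B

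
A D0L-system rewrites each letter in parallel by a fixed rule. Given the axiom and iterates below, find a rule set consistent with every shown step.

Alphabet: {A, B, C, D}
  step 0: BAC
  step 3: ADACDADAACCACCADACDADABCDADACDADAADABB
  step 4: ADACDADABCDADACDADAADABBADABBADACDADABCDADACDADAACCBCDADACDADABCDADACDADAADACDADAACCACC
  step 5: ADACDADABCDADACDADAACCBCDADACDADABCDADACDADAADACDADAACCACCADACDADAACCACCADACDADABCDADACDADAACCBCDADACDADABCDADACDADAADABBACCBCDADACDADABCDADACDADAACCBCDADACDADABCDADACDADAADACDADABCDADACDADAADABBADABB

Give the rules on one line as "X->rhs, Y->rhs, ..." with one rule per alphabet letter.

A->ADA, B->ACC, C->B, D->CD

  step 4 ⇒ step 5: ADACDADABCDADACDADAADABBADABBADACDADABCDADACDADAACCBCDADACDADABCDADACDADAADACDADAACCACC ⇒ ADA·CD·ADA·B·CD·ADA·CD·ADA·ACC·B·CD·ADA·CD·ADA·B·CD·ADA·CD·ADA·ADA·CD·ADA·ACC·ACC·ADA·CD·ADA·ACC·ACC·ADA·CD·ADA·B·CD·ADA·CD·ADA·ACC·B·CD·ADA·CD·ADA·B·CD·ADA·CD·ADA·ADA·B·B·ACC·B·CD·ADA·CD·ADA·B·CD·ADA·CD·ADA·ACC·B·CD·ADA·CD·ADA·B·CD·ADA·CD·ADA·ADA·CD·ADA·B·CD·ADA·CD·ADA·ADA·B·B·ADA·B·B
    A ↦ ADA
    B ↦ ACC
    C ↦ B
    D ↦ CD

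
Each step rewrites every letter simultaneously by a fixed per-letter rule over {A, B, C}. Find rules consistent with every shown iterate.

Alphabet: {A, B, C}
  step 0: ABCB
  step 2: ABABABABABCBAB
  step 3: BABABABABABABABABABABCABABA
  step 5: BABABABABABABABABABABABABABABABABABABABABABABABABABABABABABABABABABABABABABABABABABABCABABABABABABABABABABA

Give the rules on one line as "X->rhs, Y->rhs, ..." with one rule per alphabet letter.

A->BAB, B->A, C->BC

  step 2 ⇒ step 3: ABABABABABCBAB ⇒ BAB·A·BAB·A·BAB·A·BAB·A·BAB·A·BC·A·BAB·A
    A ↦ BAB
    B ↦ A
    C ↦ BC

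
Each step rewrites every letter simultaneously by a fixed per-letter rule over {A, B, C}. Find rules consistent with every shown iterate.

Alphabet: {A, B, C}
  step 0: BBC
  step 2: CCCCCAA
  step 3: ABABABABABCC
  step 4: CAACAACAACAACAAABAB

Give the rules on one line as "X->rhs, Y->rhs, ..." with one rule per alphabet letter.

A->C, B->AA, C->AB

  step 3 ⇒ step 4: ABABABABABCC ⇒ C·AA·C·AA·C·AA·C·AA·C·AA·AB·AB
    A ↦ C
    B ↦ AA
    C ↦ AB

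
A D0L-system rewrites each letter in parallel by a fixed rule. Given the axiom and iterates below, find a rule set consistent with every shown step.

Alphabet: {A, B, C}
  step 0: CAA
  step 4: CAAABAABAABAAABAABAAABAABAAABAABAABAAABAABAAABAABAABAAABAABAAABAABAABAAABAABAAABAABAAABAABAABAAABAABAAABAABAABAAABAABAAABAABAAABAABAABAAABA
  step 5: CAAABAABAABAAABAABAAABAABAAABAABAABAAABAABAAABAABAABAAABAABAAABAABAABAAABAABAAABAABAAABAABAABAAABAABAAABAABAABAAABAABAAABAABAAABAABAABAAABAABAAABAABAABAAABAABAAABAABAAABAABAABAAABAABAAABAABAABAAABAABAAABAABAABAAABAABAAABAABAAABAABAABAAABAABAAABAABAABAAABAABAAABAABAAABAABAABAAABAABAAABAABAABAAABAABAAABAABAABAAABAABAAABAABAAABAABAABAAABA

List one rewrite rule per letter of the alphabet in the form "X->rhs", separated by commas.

A->ABA, B->A, C->CAA

  step 4 ⇒ step 5: CAAABAABAABAAABAABAAABAABAAABAABAABAAABAABAAABAABAABAAABAABAAABAABAABAAABAABAAABAABAAABAABAABAAABAABAAABAABAABAAABAABAAABAABAAABAABAABAAABA ⇒ CAA·ABA·ABA·ABA·A·ABA·ABA·A·ABA·ABA·A·ABA·ABA·ABA·A·ABA·ABA·A·ABA·ABA·ABA·A·ABA·ABA·A·ABA·ABA·ABA·A·ABA·ABA·A·ABA·ABA·A·ABA·ABA·ABA·A·ABA·ABA·A·ABA·ABA·ABA·A·ABA·ABA·A·ABA·ABA·A·ABA·ABA·ABA·A·ABA·ABA·A·ABA·ABA·ABA·A·ABA·ABA·A·ABA·ABA·A·ABA·ABA·ABA·A·ABA·ABA·A·ABA·ABA·ABA·A·ABA·ABA·A·ABA·ABA·ABA·A·ABA·ABA·A·ABA·ABA·A·ABA·ABA·ABA·A·ABA·ABA·A·ABA·ABA·ABA·A·ABA·ABA·A·ABA·ABA·A·ABA·ABA·ABA·A·ABA·ABA·A·ABA·ABA·ABA·A·ABA·ABA·A·ABA·ABA·ABA·A·ABA·ABA·A·ABA·ABA·A·ABA·ABA·ABA·A·ABA
    A ↦ ABA
    B ↦ A
    C ↦ CAA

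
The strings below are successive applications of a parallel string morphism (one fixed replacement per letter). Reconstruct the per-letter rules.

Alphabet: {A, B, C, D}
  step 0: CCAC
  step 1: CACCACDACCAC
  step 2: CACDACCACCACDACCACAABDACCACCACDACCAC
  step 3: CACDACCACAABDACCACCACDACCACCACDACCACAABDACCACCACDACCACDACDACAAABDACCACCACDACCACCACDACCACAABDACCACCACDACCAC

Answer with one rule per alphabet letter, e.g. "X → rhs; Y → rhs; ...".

  step 2 ⇒ step 3: CACDACCACCACDACCACAABDACCACCACDACCAC ⇒ CAC·DAC·CAC·AAB·DAC·CAC·CAC·DAC·CAC·CAC·DAC·CAC·AAB·DAC·CAC·CAC·DAC·CAC·DAC·DAC·A·AAB·DAC·CAC·CAC·DAC·CAC·CAC·DAC·CAC·AAB·DAC·CAC·CAC·DAC·CAC
    A ↦ DAC
    B ↦ A
    C ↦ CAC
    D ↦ AAB

A->DAC, B->A, C->CAC, D->AAB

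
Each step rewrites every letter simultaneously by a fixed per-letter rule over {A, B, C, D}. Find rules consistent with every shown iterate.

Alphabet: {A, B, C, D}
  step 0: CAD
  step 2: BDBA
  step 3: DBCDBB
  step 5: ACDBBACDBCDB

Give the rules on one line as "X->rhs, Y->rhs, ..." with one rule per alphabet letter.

  step 2 ⇒ step 3: BDBA ⇒ DB·C·DB·B
    A ↦ B
    B ↦ DB
    D ↦ C
    C ↦ A  (constrained at step 0)

A->B, B->DB, C->A, D->C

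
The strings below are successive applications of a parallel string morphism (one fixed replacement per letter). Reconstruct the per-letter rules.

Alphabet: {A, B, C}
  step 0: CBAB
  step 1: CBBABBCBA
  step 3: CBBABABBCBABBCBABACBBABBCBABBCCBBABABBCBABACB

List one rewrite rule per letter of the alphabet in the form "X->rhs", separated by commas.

  step 0 ⇒ step 1: CBAB ⇒ CB·BA·BBC·BA
    A ↦ BBC
    B ↦ BA
    C ↦ CB

A->BBC, B->BA, C->CB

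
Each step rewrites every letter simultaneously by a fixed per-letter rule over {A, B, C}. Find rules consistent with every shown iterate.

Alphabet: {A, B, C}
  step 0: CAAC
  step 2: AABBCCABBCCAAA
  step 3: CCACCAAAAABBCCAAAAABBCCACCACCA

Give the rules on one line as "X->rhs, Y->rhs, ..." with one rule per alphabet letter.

A->CCA, B->AA, C->B

  step 2 ⇒ step 3: AABBCCABBCCAAA ⇒ CCA·CCA·AA·AA·B·B·CCA·AA·AA·B·B·CCA·CCA·CCA
    A ↦ CCA
    B ↦ AA
    C ↦ B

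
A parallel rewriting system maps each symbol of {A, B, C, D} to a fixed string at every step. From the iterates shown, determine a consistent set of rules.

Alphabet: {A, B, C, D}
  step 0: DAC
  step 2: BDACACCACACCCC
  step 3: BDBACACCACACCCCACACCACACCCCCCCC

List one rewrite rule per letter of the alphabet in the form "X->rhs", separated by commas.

  step 2 ⇒ step 3: BDACACCACACCCC ⇒ BD·B·ACA·CC·ACA·CC·CC·ACA·CC·ACA·CC·CC·CC·CC
    A ↦ ACA
    B ↦ BD
    C ↦ CC
    D ↦ B

A->ACA, B->BD, C->CC, D->B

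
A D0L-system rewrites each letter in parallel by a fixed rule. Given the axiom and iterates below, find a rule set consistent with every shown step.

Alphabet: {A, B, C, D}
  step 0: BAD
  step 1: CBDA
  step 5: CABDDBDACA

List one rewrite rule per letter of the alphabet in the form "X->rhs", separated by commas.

  step 0 ⇒ step 1: BAD ⇒ C·BD·A
    A ↦ BD
    B ↦ C
    D ↦ A
    C ↦ D  (constrained at step 1)

A->BD, B->C, C->D, D->A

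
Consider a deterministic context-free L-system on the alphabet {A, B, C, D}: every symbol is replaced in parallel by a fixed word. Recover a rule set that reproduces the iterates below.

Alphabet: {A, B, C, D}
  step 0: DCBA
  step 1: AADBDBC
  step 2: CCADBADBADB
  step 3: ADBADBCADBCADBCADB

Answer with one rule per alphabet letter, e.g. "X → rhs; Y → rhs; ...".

  step 2 ⇒ step 3: CCADBADBADB ⇒ ADB·ADB·C·A·DB·C·A·DB·C·A·DB
    A ↦ C
    B ↦ DB
    C ↦ ADB
    D ↦ A

A->C, B->DB, C->ADB, D->A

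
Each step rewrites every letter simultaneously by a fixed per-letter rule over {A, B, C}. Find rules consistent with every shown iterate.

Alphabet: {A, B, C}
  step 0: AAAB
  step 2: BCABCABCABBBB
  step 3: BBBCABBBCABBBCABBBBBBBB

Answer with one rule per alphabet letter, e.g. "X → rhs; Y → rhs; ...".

A->CA, B->BB, C->B

  step 2 ⇒ step 3: BCABCABCABBBB ⇒ BB·B·CA·BB·B·CA·BB·B·CA·BB·BB·BB·BB
    A ↦ CA
    B ↦ BB
    C ↦ B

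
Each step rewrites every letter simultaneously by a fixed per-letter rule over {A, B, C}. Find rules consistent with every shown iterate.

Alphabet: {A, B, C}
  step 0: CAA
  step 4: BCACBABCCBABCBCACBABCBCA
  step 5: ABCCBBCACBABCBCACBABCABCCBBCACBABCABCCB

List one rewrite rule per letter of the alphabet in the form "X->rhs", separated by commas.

  step 4 ⇒ step 5: BCACBABCCBABCBCACBABCBCA ⇒ A·BC·CB·BC·A·CB·A·BC·BC·A·CB·A·BC·A·BC·CB·BC·A·CB·A·BC·A·BC·CB
    A ↦ CB
    B ↦ A
    C ↦ BC

A->CB, B->A, C->BC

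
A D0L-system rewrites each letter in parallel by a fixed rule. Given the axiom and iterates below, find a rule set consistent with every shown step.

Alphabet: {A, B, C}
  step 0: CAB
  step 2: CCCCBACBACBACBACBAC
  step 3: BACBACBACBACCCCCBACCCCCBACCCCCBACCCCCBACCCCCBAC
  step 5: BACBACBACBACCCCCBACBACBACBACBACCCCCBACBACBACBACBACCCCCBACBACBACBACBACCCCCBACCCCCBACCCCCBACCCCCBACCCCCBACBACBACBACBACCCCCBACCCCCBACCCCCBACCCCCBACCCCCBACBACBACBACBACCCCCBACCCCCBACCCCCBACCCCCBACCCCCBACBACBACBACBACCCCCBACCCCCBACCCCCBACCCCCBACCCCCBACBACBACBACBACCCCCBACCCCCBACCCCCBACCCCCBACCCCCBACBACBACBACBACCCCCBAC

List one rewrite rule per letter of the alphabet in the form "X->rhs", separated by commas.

  step 2 ⇒ step 3: CCCCBACBACBACBACBAC ⇒ BAC·BAC·BAC·BAC·CC·CC·BAC·CC·CC·BAC·CC·CC·BAC·CC·CC·BAC·CC·CC·BAC
    A ↦ CC
    B ↦ CC
    C ↦ BAC

A->CC, B->CC, C->BAC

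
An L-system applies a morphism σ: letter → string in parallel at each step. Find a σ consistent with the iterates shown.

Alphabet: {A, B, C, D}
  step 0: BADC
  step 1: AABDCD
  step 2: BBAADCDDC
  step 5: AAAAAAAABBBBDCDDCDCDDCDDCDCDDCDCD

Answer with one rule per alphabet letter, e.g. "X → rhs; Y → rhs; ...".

A->B, B->AA, C->D, D->DC

  step 1 ⇒ step 2: AABDCD ⇒ B·B·AA·DC·D·DC
    A ↦ B
    B ↦ AA
    C ↦ D
    D ↦ DC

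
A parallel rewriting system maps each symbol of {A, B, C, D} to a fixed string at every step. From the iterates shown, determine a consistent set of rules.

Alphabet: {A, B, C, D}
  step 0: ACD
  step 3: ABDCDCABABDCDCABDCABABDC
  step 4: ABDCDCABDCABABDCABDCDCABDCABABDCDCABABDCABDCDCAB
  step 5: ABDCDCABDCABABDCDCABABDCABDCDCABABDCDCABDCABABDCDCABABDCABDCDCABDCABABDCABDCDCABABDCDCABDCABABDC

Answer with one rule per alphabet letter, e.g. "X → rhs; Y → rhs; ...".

A->AB, B->DC, C->AB, D->DC

  step 4 ⇒ step 5: ABDCDCABDCABABDCABDCDCABDCABABDCDCABABDCABDCDCAB ⇒ AB·DC·DC·AB·DC·AB·AB·DC·DC·AB·AB·DC·AB·DC·DC·AB·AB·DC·DC·AB·DC·AB·AB·DC·DC·AB·AB·DC·AB·DC·DC·AB·DC·AB·AB·DC·AB·DC·DC·AB·AB·DC·DC·AB·DC·AB·AB·DC
    A ↦ AB
    B ↦ DC
    C ↦ AB
    D ↦ DC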